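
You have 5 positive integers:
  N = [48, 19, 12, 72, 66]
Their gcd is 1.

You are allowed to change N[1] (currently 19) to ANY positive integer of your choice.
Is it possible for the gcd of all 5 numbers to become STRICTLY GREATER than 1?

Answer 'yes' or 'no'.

Answer: yes

Derivation:
Current gcd = 1
gcd of all OTHER numbers (without N[1]=19): gcd([48, 12, 72, 66]) = 6
The new gcd after any change is gcd(6, new_value).
This can be at most 6.
Since 6 > old gcd 1, the gcd CAN increase (e.g., set N[1] = 6).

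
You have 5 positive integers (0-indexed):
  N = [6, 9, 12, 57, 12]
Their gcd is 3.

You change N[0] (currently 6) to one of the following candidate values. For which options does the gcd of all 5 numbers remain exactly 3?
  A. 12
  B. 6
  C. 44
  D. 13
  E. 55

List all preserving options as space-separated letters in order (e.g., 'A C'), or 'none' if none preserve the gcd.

Answer: A B

Derivation:
Old gcd = 3; gcd of others (without N[0]) = 3
New gcd for candidate v: gcd(3, v). Preserves old gcd iff gcd(3, v) = 3.
  Option A: v=12, gcd(3,12)=3 -> preserves
  Option B: v=6, gcd(3,6)=3 -> preserves
  Option C: v=44, gcd(3,44)=1 -> changes
  Option D: v=13, gcd(3,13)=1 -> changes
  Option E: v=55, gcd(3,55)=1 -> changes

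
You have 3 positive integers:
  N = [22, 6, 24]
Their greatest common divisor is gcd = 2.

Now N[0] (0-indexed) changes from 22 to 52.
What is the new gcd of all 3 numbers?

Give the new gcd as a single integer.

Numbers: [22, 6, 24], gcd = 2
Change: index 0, 22 -> 52
gcd of the OTHER numbers (without index 0): gcd([6, 24]) = 6
New gcd = gcd(g_others, new_val) = gcd(6, 52) = 2

Answer: 2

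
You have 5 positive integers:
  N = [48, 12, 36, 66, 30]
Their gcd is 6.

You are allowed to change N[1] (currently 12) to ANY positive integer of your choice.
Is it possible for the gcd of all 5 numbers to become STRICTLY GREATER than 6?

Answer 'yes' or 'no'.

Answer: no

Derivation:
Current gcd = 6
gcd of all OTHER numbers (without N[1]=12): gcd([48, 36, 66, 30]) = 6
The new gcd after any change is gcd(6, new_value).
This can be at most 6.
Since 6 = old gcd 6, the gcd can only stay the same or decrease.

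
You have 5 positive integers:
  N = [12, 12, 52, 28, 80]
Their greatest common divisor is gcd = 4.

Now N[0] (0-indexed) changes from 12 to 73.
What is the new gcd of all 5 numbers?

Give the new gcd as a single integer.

Answer: 1

Derivation:
Numbers: [12, 12, 52, 28, 80], gcd = 4
Change: index 0, 12 -> 73
gcd of the OTHER numbers (without index 0): gcd([12, 52, 28, 80]) = 4
New gcd = gcd(g_others, new_val) = gcd(4, 73) = 1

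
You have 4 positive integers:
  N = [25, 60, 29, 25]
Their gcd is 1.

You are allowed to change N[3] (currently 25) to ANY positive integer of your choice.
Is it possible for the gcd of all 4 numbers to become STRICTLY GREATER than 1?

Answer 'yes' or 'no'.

Current gcd = 1
gcd of all OTHER numbers (without N[3]=25): gcd([25, 60, 29]) = 1
The new gcd after any change is gcd(1, new_value).
This can be at most 1.
Since 1 = old gcd 1, the gcd can only stay the same or decrease.

Answer: no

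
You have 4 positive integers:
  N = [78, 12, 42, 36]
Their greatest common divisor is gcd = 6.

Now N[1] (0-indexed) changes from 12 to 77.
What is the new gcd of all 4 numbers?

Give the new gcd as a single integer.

Answer: 1

Derivation:
Numbers: [78, 12, 42, 36], gcd = 6
Change: index 1, 12 -> 77
gcd of the OTHER numbers (without index 1): gcd([78, 42, 36]) = 6
New gcd = gcd(g_others, new_val) = gcd(6, 77) = 1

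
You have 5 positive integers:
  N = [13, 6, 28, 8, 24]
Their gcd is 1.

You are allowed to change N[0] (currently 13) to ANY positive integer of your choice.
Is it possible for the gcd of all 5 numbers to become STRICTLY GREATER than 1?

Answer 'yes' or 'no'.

Answer: yes

Derivation:
Current gcd = 1
gcd of all OTHER numbers (without N[0]=13): gcd([6, 28, 8, 24]) = 2
The new gcd after any change is gcd(2, new_value).
This can be at most 2.
Since 2 > old gcd 1, the gcd CAN increase (e.g., set N[0] = 2).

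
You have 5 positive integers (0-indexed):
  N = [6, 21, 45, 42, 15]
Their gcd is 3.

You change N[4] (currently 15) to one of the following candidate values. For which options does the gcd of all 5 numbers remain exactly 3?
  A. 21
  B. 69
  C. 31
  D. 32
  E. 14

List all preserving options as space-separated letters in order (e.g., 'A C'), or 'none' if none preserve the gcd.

Answer: A B

Derivation:
Old gcd = 3; gcd of others (without N[4]) = 3
New gcd for candidate v: gcd(3, v). Preserves old gcd iff gcd(3, v) = 3.
  Option A: v=21, gcd(3,21)=3 -> preserves
  Option B: v=69, gcd(3,69)=3 -> preserves
  Option C: v=31, gcd(3,31)=1 -> changes
  Option D: v=32, gcd(3,32)=1 -> changes
  Option E: v=14, gcd(3,14)=1 -> changes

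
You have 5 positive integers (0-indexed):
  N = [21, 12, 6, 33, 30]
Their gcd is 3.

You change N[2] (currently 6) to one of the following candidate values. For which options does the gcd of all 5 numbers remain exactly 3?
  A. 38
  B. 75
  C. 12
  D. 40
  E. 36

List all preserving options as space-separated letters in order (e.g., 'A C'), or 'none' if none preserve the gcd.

Answer: B C E

Derivation:
Old gcd = 3; gcd of others (without N[2]) = 3
New gcd for candidate v: gcd(3, v). Preserves old gcd iff gcd(3, v) = 3.
  Option A: v=38, gcd(3,38)=1 -> changes
  Option B: v=75, gcd(3,75)=3 -> preserves
  Option C: v=12, gcd(3,12)=3 -> preserves
  Option D: v=40, gcd(3,40)=1 -> changes
  Option E: v=36, gcd(3,36)=3 -> preserves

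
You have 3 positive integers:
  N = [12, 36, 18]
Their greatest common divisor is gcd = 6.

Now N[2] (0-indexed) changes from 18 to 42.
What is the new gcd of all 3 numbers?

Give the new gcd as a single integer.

Answer: 6

Derivation:
Numbers: [12, 36, 18], gcd = 6
Change: index 2, 18 -> 42
gcd of the OTHER numbers (without index 2): gcd([12, 36]) = 12
New gcd = gcd(g_others, new_val) = gcd(12, 42) = 6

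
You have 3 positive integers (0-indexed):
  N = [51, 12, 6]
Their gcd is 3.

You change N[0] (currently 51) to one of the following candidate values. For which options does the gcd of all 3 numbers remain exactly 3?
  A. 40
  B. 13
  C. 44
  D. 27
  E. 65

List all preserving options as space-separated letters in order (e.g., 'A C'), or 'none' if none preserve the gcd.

Answer: D

Derivation:
Old gcd = 3; gcd of others (without N[0]) = 6
New gcd for candidate v: gcd(6, v). Preserves old gcd iff gcd(6, v) = 3.
  Option A: v=40, gcd(6,40)=2 -> changes
  Option B: v=13, gcd(6,13)=1 -> changes
  Option C: v=44, gcd(6,44)=2 -> changes
  Option D: v=27, gcd(6,27)=3 -> preserves
  Option E: v=65, gcd(6,65)=1 -> changes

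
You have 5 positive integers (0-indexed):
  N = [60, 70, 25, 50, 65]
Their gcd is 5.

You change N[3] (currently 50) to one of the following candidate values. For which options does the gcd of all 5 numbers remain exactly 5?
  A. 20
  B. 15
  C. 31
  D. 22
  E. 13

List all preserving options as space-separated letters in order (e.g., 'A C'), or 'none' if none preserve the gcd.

Old gcd = 5; gcd of others (without N[3]) = 5
New gcd for candidate v: gcd(5, v). Preserves old gcd iff gcd(5, v) = 5.
  Option A: v=20, gcd(5,20)=5 -> preserves
  Option B: v=15, gcd(5,15)=5 -> preserves
  Option C: v=31, gcd(5,31)=1 -> changes
  Option D: v=22, gcd(5,22)=1 -> changes
  Option E: v=13, gcd(5,13)=1 -> changes

Answer: A B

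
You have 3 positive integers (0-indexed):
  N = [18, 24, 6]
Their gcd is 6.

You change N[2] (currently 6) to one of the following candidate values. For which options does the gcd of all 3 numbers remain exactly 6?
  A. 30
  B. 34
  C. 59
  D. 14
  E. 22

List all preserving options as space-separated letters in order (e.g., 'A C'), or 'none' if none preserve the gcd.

Old gcd = 6; gcd of others (without N[2]) = 6
New gcd for candidate v: gcd(6, v). Preserves old gcd iff gcd(6, v) = 6.
  Option A: v=30, gcd(6,30)=6 -> preserves
  Option B: v=34, gcd(6,34)=2 -> changes
  Option C: v=59, gcd(6,59)=1 -> changes
  Option D: v=14, gcd(6,14)=2 -> changes
  Option E: v=22, gcd(6,22)=2 -> changes

Answer: A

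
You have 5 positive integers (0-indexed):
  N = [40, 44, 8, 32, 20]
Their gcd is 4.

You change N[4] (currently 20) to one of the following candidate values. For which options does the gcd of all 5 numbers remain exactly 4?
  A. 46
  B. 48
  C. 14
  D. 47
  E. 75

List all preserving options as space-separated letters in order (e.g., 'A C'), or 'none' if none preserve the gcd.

Old gcd = 4; gcd of others (without N[4]) = 4
New gcd for candidate v: gcd(4, v). Preserves old gcd iff gcd(4, v) = 4.
  Option A: v=46, gcd(4,46)=2 -> changes
  Option B: v=48, gcd(4,48)=4 -> preserves
  Option C: v=14, gcd(4,14)=2 -> changes
  Option D: v=47, gcd(4,47)=1 -> changes
  Option E: v=75, gcd(4,75)=1 -> changes

Answer: B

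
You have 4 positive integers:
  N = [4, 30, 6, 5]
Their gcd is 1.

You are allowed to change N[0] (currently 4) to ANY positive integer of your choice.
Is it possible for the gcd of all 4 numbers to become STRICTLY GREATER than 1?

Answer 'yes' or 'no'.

Current gcd = 1
gcd of all OTHER numbers (without N[0]=4): gcd([30, 6, 5]) = 1
The new gcd after any change is gcd(1, new_value).
This can be at most 1.
Since 1 = old gcd 1, the gcd can only stay the same or decrease.

Answer: no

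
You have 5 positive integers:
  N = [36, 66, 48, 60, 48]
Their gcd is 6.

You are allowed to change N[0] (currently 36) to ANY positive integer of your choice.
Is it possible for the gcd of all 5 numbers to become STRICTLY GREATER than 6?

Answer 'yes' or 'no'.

Current gcd = 6
gcd of all OTHER numbers (without N[0]=36): gcd([66, 48, 60, 48]) = 6
The new gcd after any change is gcd(6, new_value).
This can be at most 6.
Since 6 = old gcd 6, the gcd can only stay the same or decrease.

Answer: no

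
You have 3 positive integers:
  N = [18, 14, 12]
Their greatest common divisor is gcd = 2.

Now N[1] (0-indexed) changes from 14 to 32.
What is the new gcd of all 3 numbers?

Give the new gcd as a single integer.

Numbers: [18, 14, 12], gcd = 2
Change: index 1, 14 -> 32
gcd of the OTHER numbers (without index 1): gcd([18, 12]) = 6
New gcd = gcd(g_others, new_val) = gcd(6, 32) = 2

Answer: 2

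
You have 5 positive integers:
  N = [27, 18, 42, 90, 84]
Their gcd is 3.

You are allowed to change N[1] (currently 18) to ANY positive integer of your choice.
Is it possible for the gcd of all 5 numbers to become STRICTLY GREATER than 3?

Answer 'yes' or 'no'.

Current gcd = 3
gcd of all OTHER numbers (without N[1]=18): gcd([27, 42, 90, 84]) = 3
The new gcd after any change is gcd(3, new_value).
This can be at most 3.
Since 3 = old gcd 3, the gcd can only stay the same or decrease.

Answer: no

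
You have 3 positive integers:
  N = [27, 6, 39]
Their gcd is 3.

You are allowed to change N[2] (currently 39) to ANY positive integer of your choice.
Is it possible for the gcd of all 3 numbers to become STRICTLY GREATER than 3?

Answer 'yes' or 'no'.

Answer: no

Derivation:
Current gcd = 3
gcd of all OTHER numbers (without N[2]=39): gcd([27, 6]) = 3
The new gcd after any change is gcd(3, new_value).
This can be at most 3.
Since 3 = old gcd 3, the gcd can only stay the same or decrease.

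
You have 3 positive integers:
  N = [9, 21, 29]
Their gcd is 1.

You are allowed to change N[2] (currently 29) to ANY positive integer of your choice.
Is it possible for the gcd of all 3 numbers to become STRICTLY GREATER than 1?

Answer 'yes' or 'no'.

Answer: yes

Derivation:
Current gcd = 1
gcd of all OTHER numbers (without N[2]=29): gcd([9, 21]) = 3
The new gcd after any change is gcd(3, new_value).
This can be at most 3.
Since 3 > old gcd 1, the gcd CAN increase (e.g., set N[2] = 3).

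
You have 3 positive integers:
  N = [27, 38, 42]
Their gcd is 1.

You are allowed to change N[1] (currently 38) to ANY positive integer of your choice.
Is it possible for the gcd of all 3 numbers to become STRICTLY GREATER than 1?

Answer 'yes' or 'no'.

Answer: yes

Derivation:
Current gcd = 1
gcd of all OTHER numbers (without N[1]=38): gcd([27, 42]) = 3
The new gcd after any change is gcd(3, new_value).
This can be at most 3.
Since 3 > old gcd 1, the gcd CAN increase (e.g., set N[1] = 3).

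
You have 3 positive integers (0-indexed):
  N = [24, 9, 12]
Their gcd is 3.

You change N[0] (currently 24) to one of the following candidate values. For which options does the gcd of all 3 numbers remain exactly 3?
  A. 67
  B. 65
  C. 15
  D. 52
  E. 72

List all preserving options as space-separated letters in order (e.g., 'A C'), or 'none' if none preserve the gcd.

Answer: C E

Derivation:
Old gcd = 3; gcd of others (without N[0]) = 3
New gcd for candidate v: gcd(3, v). Preserves old gcd iff gcd(3, v) = 3.
  Option A: v=67, gcd(3,67)=1 -> changes
  Option B: v=65, gcd(3,65)=1 -> changes
  Option C: v=15, gcd(3,15)=3 -> preserves
  Option D: v=52, gcd(3,52)=1 -> changes
  Option E: v=72, gcd(3,72)=3 -> preserves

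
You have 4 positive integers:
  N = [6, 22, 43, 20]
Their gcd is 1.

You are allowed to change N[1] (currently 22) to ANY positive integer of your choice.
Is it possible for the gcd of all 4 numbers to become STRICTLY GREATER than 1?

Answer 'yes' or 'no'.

Current gcd = 1
gcd of all OTHER numbers (without N[1]=22): gcd([6, 43, 20]) = 1
The new gcd after any change is gcd(1, new_value).
This can be at most 1.
Since 1 = old gcd 1, the gcd can only stay the same or decrease.

Answer: no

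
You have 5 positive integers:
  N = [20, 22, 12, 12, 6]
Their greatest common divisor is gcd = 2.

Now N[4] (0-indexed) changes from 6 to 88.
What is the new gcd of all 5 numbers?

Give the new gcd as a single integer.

Numbers: [20, 22, 12, 12, 6], gcd = 2
Change: index 4, 6 -> 88
gcd of the OTHER numbers (without index 4): gcd([20, 22, 12, 12]) = 2
New gcd = gcd(g_others, new_val) = gcd(2, 88) = 2

Answer: 2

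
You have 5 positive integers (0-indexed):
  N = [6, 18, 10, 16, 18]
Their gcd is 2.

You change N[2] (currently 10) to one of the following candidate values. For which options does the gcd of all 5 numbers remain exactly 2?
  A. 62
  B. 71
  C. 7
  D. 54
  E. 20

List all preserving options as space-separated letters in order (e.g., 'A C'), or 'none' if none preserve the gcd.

Old gcd = 2; gcd of others (without N[2]) = 2
New gcd for candidate v: gcd(2, v). Preserves old gcd iff gcd(2, v) = 2.
  Option A: v=62, gcd(2,62)=2 -> preserves
  Option B: v=71, gcd(2,71)=1 -> changes
  Option C: v=7, gcd(2,7)=1 -> changes
  Option D: v=54, gcd(2,54)=2 -> preserves
  Option E: v=20, gcd(2,20)=2 -> preserves

Answer: A D E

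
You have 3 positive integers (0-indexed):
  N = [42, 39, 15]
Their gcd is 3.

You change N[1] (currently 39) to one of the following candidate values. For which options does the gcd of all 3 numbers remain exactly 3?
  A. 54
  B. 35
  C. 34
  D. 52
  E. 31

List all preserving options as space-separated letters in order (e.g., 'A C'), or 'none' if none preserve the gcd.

Old gcd = 3; gcd of others (without N[1]) = 3
New gcd for candidate v: gcd(3, v). Preserves old gcd iff gcd(3, v) = 3.
  Option A: v=54, gcd(3,54)=3 -> preserves
  Option B: v=35, gcd(3,35)=1 -> changes
  Option C: v=34, gcd(3,34)=1 -> changes
  Option D: v=52, gcd(3,52)=1 -> changes
  Option E: v=31, gcd(3,31)=1 -> changes

Answer: A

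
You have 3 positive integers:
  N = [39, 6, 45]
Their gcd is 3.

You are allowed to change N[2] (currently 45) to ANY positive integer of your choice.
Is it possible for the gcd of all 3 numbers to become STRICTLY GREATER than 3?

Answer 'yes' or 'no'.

Answer: no

Derivation:
Current gcd = 3
gcd of all OTHER numbers (without N[2]=45): gcd([39, 6]) = 3
The new gcd after any change is gcd(3, new_value).
This can be at most 3.
Since 3 = old gcd 3, the gcd can only stay the same or decrease.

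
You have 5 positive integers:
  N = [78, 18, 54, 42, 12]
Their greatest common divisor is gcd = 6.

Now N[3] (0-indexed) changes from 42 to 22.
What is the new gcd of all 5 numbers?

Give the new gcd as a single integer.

Answer: 2

Derivation:
Numbers: [78, 18, 54, 42, 12], gcd = 6
Change: index 3, 42 -> 22
gcd of the OTHER numbers (without index 3): gcd([78, 18, 54, 12]) = 6
New gcd = gcd(g_others, new_val) = gcd(6, 22) = 2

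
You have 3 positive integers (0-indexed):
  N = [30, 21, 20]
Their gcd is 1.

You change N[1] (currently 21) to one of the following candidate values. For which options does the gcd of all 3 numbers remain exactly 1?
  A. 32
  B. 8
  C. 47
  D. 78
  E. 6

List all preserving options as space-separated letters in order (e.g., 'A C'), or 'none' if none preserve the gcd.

Old gcd = 1; gcd of others (without N[1]) = 10
New gcd for candidate v: gcd(10, v). Preserves old gcd iff gcd(10, v) = 1.
  Option A: v=32, gcd(10,32)=2 -> changes
  Option B: v=8, gcd(10,8)=2 -> changes
  Option C: v=47, gcd(10,47)=1 -> preserves
  Option D: v=78, gcd(10,78)=2 -> changes
  Option E: v=6, gcd(10,6)=2 -> changes

Answer: C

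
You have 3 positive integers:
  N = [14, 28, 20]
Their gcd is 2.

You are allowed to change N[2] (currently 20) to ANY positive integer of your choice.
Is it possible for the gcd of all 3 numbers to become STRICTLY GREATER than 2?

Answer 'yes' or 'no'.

Answer: yes

Derivation:
Current gcd = 2
gcd of all OTHER numbers (without N[2]=20): gcd([14, 28]) = 14
The new gcd after any change is gcd(14, new_value).
This can be at most 14.
Since 14 > old gcd 2, the gcd CAN increase (e.g., set N[2] = 14).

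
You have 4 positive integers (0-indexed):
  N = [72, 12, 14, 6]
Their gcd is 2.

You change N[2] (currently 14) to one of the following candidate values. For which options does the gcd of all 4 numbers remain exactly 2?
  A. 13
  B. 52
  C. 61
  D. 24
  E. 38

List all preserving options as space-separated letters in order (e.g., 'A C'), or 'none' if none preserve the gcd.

Old gcd = 2; gcd of others (without N[2]) = 6
New gcd for candidate v: gcd(6, v). Preserves old gcd iff gcd(6, v) = 2.
  Option A: v=13, gcd(6,13)=1 -> changes
  Option B: v=52, gcd(6,52)=2 -> preserves
  Option C: v=61, gcd(6,61)=1 -> changes
  Option D: v=24, gcd(6,24)=6 -> changes
  Option E: v=38, gcd(6,38)=2 -> preserves

Answer: B E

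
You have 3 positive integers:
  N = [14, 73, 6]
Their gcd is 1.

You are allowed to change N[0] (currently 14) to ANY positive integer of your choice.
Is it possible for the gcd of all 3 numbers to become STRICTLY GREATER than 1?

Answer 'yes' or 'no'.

Answer: no

Derivation:
Current gcd = 1
gcd of all OTHER numbers (without N[0]=14): gcd([73, 6]) = 1
The new gcd after any change is gcd(1, new_value).
This can be at most 1.
Since 1 = old gcd 1, the gcd can only stay the same or decrease.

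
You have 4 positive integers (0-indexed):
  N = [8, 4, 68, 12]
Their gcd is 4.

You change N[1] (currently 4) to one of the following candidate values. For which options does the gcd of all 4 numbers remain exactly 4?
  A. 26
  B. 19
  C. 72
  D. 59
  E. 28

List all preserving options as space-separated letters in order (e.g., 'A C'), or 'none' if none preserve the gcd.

Old gcd = 4; gcd of others (without N[1]) = 4
New gcd for candidate v: gcd(4, v). Preserves old gcd iff gcd(4, v) = 4.
  Option A: v=26, gcd(4,26)=2 -> changes
  Option B: v=19, gcd(4,19)=1 -> changes
  Option C: v=72, gcd(4,72)=4 -> preserves
  Option D: v=59, gcd(4,59)=1 -> changes
  Option E: v=28, gcd(4,28)=4 -> preserves

Answer: C E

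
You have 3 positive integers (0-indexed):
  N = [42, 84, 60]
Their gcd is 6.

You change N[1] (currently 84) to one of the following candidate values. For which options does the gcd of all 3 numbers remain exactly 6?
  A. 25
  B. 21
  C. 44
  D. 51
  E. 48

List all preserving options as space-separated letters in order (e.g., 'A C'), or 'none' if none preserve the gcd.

Answer: E

Derivation:
Old gcd = 6; gcd of others (without N[1]) = 6
New gcd for candidate v: gcd(6, v). Preserves old gcd iff gcd(6, v) = 6.
  Option A: v=25, gcd(6,25)=1 -> changes
  Option B: v=21, gcd(6,21)=3 -> changes
  Option C: v=44, gcd(6,44)=2 -> changes
  Option D: v=51, gcd(6,51)=3 -> changes
  Option E: v=48, gcd(6,48)=6 -> preserves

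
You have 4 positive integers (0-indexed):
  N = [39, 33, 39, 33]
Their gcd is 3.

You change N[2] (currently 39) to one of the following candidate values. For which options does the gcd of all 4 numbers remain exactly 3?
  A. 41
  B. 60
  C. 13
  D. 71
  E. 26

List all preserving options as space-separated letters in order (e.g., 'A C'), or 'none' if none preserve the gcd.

Old gcd = 3; gcd of others (without N[2]) = 3
New gcd for candidate v: gcd(3, v). Preserves old gcd iff gcd(3, v) = 3.
  Option A: v=41, gcd(3,41)=1 -> changes
  Option B: v=60, gcd(3,60)=3 -> preserves
  Option C: v=13, gcd(3,13)=1 -> changes
  Option D: v=71, gcd(3,71)=1 -> changes
  Option E: v=26, gcd(3,26)=1 -> changes

Answer: B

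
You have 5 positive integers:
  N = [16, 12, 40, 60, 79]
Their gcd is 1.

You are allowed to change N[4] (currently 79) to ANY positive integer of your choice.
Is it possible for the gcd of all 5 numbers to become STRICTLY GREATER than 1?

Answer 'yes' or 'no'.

Current gcd = 1
gcd of all OTHER numbers (without N[4]=79): gcd([16, 12, 40, 60]) = 4
The new gcd after any change is gcd(4, new_value).
This can be at most 4.
Since 4 > old gcd 1, the gcd CAN increase (e.g., set N[4] = 4).

Answer: yes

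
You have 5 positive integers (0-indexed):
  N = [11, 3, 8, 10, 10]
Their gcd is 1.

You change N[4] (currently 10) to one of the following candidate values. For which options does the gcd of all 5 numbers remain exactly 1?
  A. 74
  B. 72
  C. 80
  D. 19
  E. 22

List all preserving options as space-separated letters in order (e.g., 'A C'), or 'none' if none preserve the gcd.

Old gcd = 1; gcd of others (without N[4]) = 1
New gcd for candidate v: gcd(1, v). Preserves old gcd iff gcd(1, v) = 1.
  Option A: v=74, gcd(1,74)=1 -> preserves
  Option B: v=72, gcd(1,72)=1 -> preserves
  Option C: v=80, gcd(1,80)=1 -> preserves
  Option D: v=19, gcd(1,19)=1 -> preserves
  Option E: v=22, gcd(1,22)=1 -> preserves

Answer: A B C D E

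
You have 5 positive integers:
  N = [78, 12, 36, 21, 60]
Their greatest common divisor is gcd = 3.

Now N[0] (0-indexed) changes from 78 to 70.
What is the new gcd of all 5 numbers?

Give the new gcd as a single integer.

Answer: 1

Derivation:
Numbers: [78, 12, 36, 21, 60], gcd = 3
Change: index 0, 78 -> 70
gcd of the OTHER numbers (without index 0): gcd([12, 36, 21, 60]) = 3
New gcd = gcd(g_others, new_val) = gcd(3, 70) = 1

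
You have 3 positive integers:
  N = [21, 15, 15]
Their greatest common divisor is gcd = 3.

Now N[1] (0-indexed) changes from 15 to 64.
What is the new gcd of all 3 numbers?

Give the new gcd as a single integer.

Numbers: [21, 15, 15], gcd = 3
Change: index 1, 15 -> 64
gcd of the OTHER numbers (without index 1): gcd([21, 15]) = 3
New gcd = gcd(g_others, new_val) = gcd(3, 64) = 1

Answer: 1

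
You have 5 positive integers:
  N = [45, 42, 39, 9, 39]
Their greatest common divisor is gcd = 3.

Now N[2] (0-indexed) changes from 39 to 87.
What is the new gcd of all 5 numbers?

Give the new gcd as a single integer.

Answer: 3

Derivation:
Numbers: [45, 42, 39, 9, 39], gcd = 3
Change: index 2, 39 -> 87
gcd of the OTHER numbers (without index 2): gcd([45, 42, 9, 39]) = 3
New gcd = gcd(g_others, new_val) = gcd(3, 87) = 3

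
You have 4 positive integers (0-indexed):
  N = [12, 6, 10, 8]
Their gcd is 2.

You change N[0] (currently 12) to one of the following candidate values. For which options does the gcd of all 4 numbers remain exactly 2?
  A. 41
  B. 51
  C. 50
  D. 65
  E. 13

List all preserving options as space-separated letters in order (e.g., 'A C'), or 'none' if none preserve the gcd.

Old gcd = 2; gcd of others (without N[0]) = 2
New gcd for candidate v: gcd(2, v). Preserves old gcd iff gcd(2, v) = 2.
  Option A: v=41, gcd(2,41)=1 -> changes
  Option B: v=51, gcd(2,51)=1 -> changes
  Option C: v=50, gcd(2,50)=2 -> preserves
  Option D: v=65, gcd(2,65)=1 -> changes
  Option E: v=13, gcd(2,13)=1 -> changes

Answer: C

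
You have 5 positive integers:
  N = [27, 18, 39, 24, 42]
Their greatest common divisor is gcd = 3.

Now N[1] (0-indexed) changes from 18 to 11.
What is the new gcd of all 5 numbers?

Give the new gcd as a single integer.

Answer: 1

Derivation:
Numbers: [27, 18, 39, 24, 42], gcd = 3
Change: index 1, 18 -> 11
gcd of the OTHER numbers (without index 1): gcd([27, 39, 24, 42]) = 3
New gcd = gcd(g_others, new_val) = gcd(3, 11) = 1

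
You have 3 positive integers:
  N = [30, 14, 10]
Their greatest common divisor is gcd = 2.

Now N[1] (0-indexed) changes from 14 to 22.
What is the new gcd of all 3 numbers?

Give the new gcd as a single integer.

Numbers: [30, 14, 10], gcd = 2
Change: index 1, 14 -> 22
gcd of the OTHER numbers (without index 1): gcd([30, 10]) = 10
New gcd = gcd(g_others, new_val) = gcd(10, 22) = 2

Answer: 2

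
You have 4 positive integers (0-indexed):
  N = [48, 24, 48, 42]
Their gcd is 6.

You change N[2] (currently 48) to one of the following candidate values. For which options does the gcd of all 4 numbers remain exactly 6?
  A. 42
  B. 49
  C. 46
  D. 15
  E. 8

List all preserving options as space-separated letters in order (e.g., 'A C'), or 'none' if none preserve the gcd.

Old gcd = 6; gcd of others (without N[2]) = 6
New gcd for candidate v: gcd(6, v). Preserves old gcd iff gcd(6, v) = 6.
  Option A: v=42, gcd(6,42)=6 -> preserves
  Option B: v=49, gcd(6,49)=1 -> changes
  Option C: v=46, gcd(6,46)=2 -> changes
  Option D: v=15, gcd(6,15)=3 -> changes
  Option E: v=8, gcd(6,8)=2 -> changes

Answer: A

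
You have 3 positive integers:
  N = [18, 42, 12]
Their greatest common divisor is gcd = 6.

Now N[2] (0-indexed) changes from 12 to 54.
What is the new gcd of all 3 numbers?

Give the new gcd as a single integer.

Numbers: [18, 42, 12], gcd = 6
Change: index 2, 12 -> 54
gcd of the OTHER numbers (without index 2): gcd([18, 42]) = 6
New gcd = gcd(g_others, new_val) = gcd(6, 54) = 6

Answer: 6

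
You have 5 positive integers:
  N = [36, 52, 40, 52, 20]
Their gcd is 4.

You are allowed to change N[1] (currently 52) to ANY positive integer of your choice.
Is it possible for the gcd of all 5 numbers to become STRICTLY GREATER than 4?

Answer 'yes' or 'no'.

Current gcd = 4
gcd of all OTHER numbers (without N[1]=52): gcd([36, 40, 52, 20]) = 4
The new gcd after any change is gcd(4, new_value).
This can be at most 4.
Since 4 = old gcd 4, the gcd can only stay the same or decrease.

Answer: no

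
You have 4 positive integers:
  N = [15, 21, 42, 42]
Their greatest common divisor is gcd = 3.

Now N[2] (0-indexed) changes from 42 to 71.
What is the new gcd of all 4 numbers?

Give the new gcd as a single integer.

Numbers: [15, 21, 42, 42], gcd = 3
Change: index 2, 42 -> 71
gcd of the OTHER numbers (without index 2): gcd([15, 21, 42]) = 3
New gcd = gcd(g_others, new_val) = gcd(3, 71) = 1

Answer: 1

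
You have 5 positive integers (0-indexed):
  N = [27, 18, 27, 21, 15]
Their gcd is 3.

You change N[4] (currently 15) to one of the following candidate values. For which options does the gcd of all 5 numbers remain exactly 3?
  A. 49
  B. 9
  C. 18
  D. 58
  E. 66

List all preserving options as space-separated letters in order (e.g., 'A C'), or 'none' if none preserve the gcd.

Answer: B C E

Derivation:
Old gcd = 3; gcd of others (without N[4]) = 3
New gcd for candidate v: gcd(3, v). Preserves old gcd iff gcd(3, v) = 3.
  Option A: v=49, gcd(3,49)=1 -> changes
  Option B: v=9, gcd(3,9)=3 -> preserves
  Option C: v=18, gcd(3,18)=3 -> preserves
  Option D: v=58, gcd(3,58)=1 -> changes
  Option E: v=66, gcd(3,66)=3 -> preserves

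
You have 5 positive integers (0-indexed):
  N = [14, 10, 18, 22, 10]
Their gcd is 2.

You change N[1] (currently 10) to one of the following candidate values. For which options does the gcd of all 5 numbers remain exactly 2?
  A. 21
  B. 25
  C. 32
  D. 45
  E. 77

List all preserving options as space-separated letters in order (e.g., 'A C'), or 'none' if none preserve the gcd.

Old gcd = 2; gcd of others (without N[1]) = 2
New gcd for candidate v: gcd(2, v). Preserves old gcd iff gcd(2, v) = 2.
  Option A: v=21, gcd(2,21)=1 -> changes
  Option B: v=25, gcd(2,25)=1 -> changes
  Option C: v=32, gcd(2,32)=2 -> preserves
  Option D: v=45, gcd(2,45)=1 -> changes
  Option E: v=77, gcd(2,77)=1 -> changes

Answer: C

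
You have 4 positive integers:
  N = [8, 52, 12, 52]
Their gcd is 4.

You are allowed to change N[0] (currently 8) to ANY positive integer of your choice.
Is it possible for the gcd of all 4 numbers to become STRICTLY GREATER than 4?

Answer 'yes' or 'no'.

Current gcd = 4
gcd of all OTHER numbers (without N[0]=8): gcd([52, 12, 52]) = 4
The new gcd after any change is gcd(4, new_value).
This can be at most 4.
Since 4 = old gcd 4, the gcd can only stay the same or decrease.

Answer: no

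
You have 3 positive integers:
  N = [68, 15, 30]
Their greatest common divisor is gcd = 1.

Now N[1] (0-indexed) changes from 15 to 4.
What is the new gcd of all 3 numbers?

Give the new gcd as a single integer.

Numbers: [68, 15, 30], gcd = 1
Change: index 1, 15 -> 4
gcd of the OTHER numbers (without index 1): gcd([68, 30]) = 2
New gcd = gcd(g_others, new_val) = gcd(2, 4) = 2

Answer: 2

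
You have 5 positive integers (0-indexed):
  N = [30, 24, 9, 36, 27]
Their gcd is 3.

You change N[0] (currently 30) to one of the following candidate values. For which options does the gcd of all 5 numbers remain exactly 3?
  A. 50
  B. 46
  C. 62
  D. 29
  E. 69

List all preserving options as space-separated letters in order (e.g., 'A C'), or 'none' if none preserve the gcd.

Old gcd = 3; gcd of others (without N[0]) = 3
New gcd for candidate v: gcd(3, v). Preserves old gcd iff gcd(3, v) = 3.
  Option A: v=50, gcd(3,50)=1 -> changes
  Option B: v=46, gcd(3,46)=1 -> changes
  Option C: v=62, gcd(3,62)=1 -> changes
  Option D: v=29, gcd(3,29)=1 -> changes
  Option E: v=69, gcd(3,69)=3 -> preserves

Answer: E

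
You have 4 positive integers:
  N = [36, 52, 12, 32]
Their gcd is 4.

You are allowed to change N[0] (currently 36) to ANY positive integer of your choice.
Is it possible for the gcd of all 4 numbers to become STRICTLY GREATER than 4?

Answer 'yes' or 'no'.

Current gcd = 4
gcd of all OTHER numbers (without N[0]=36): gcd([52, 12, 32]) = 4
The new gcd after any change is gcd(4, new_value).
This can be at most 4.
Since 4 = old gcd 4, the gcd can only stay the same or decrease.

Answer: no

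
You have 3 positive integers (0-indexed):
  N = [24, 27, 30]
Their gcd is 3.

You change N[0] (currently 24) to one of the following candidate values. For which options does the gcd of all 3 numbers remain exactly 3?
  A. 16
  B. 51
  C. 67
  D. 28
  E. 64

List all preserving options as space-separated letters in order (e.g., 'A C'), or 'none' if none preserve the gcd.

Old gcd = 3; gcd of others (without N[0]) = 3
New gcd for candidate v: gcd(3, v). Preserves old gcd iff gcd(3, v) = 3.
  Option A: v=16, gcd(3,16)=1 -> changes
  Option B: v=51, gcd(3,51)=3 -> preserves
  Option C: v=67, gcd(3,67)=1 -> changes
  Option D: v=28, gcd(3,28)=1 -> changes
  Option E: v=64, gcd(3,64)=1 -> changes

Answer: B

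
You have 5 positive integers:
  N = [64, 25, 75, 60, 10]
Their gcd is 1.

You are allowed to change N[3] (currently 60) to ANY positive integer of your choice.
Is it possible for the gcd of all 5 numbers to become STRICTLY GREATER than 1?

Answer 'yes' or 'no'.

Current gcd = 1
gcd of all OTHER numbers (without N[3]=60): gcd([64, 25, 75, 10]) = 1
The new gcd after any change is gcd(1, new_value).
This can be at most 1.
Since 1 = old gcd 1, the gcd can only stay the same or decrease.

Answer: no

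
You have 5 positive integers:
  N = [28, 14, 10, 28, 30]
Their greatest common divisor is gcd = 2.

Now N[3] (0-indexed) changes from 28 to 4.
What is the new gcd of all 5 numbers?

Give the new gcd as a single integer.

Answer: 2

Derivation:
Numbers: [28, 14, 10, 28, 30], gcd = 2
Change: index 3, 28 -> 4
gcd of the OTHER numbers (without index 3): gcd([28, 14, 10, 30]) = 2
New gcd = gcd(g_others, new_val) = gcd(2, 4) = 2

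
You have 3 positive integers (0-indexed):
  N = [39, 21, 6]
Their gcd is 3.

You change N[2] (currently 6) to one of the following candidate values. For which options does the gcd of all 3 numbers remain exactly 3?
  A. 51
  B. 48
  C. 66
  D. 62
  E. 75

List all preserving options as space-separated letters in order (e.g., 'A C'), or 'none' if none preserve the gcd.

Answer: A B C E

Derivation:
Old gcd = 3; gcd of others (without N[2]) = 3
New gcd for candidate v: gcd(3, v). Preserves old gcd iff gcd(3, v) = 3.
  Option A: v=51, gcd(3,51)=3 -> preserves
  Option B: v=48, gcd(3,48)=3 -> preserves
  Option C: v=66, gcd(3,66)=3 -> preserves
  Option D: v=62, gcd(3,62)=1 -> changes
  Option E: v=75, gcd(3,75)=3 -> preserves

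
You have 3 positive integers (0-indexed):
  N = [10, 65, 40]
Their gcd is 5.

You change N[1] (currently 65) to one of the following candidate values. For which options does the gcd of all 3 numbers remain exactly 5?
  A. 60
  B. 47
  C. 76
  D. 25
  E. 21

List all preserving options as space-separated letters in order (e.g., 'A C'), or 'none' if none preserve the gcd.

Answer: D

Derivation:
Old gcd = 5; gcd of others (without N[1]) = 10
New gcd for candidate v: gcd(10, v). Preserves old gcd iff gcd(10, v) = 5.
  Option A: v=60, gcd(10,60)=10 -> changes
  Option B: v=47, gcd(10,47)=1 -> changes
  Option C: v=76, gcd(10,76)=2 -> changes
  Option D: v=25, gcd(10,25)=5 -> preserves
  Option E: v=21, gcd(10,21)=1 -> changes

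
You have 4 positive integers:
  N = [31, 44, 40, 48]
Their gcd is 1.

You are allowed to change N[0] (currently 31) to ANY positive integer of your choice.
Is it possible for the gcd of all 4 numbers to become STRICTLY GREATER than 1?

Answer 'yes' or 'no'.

Current gcd = 1
gcd of all OTHER numbers (without N[0]=31): gcd([44, 40, 48]) = 4
The new gcd after any change is gcd(4, new_value).
This can be at most 4.
Since 4 > old gcd 1, the gcd CAN increase (e.g., set N[0] = 4).

Answer: yes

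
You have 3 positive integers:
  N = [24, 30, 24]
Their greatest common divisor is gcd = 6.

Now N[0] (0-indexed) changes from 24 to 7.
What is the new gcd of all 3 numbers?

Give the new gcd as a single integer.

Answer: 1

Derivation:
Numbers: [24, 30, 24], gcd = 6
Change: index 0, 24 -> 7
gcd of the OTHER numbers (without index 0): gcd([30, 24]) = 6
New gcd = gcd(g_others, new_val) = gcd(6, 7) = 1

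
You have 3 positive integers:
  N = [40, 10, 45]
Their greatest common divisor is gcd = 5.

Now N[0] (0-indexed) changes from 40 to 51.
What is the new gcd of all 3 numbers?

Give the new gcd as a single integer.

Answer: 1

Derivation:
Numbers: [40, 10, 45], gcd = 5
Change: index 0, 40 -> 51
gcd of the OTHER numbers (without index 0): gcd([10, 45]) = 5
New gcd = gcd(g_others, new_val) = gcd(5, 51) = 1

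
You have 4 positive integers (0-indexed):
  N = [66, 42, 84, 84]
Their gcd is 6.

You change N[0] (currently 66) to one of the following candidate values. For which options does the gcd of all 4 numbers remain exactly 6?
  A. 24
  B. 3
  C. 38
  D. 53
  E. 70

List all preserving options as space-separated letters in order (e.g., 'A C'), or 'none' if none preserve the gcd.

Answer: A

Derivation:
Old gcd = 6; gcd of others (without N[0]) = 42
New gcd for candidate v: gcd(42, v). Preserves old gcd iff gcd(42, v) = 6.
  Option A: v=24, gcd(42,24)=6 -> preserves
  Option B: v=3, gcd(42,3)=3 -> changes
  Option C: v=38, gcd(42,38)=2 -> changes
  Option D: v=53, gcd(42,53)=1 -> changes
  Option E: v=70, gcd(42,70)=14 -> changes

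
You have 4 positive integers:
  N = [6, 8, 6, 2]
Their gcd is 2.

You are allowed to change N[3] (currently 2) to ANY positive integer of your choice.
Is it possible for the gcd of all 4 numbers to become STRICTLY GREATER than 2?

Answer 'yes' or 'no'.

Current gcd = 2
gcd of all OTHER numbers (without N[3]=2): gcd([6, 8, 6]) = 2
The new gcd after any change is gcd(2, new_value).
This can be at most 2.
Since 2 = old gcd 2, the gcd can only stay the same or decrease.

Answer: no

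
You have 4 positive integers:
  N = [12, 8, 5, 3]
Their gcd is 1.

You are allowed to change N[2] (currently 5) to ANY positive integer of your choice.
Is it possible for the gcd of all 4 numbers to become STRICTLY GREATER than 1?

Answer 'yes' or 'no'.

Answer: no

Derivation:
Current gcd = 1
gcd of all OTHER numbers (without N[2]=5): gcd([12, 8, 3]) = 1
The new gcd after any change is gcd(1, new_value).
This can be at most 1.
Since 1 = old gcd 1, the gcd can only stay the same or decrease.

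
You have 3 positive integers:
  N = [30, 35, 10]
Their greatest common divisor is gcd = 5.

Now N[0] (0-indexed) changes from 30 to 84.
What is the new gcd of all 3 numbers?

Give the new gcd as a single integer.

Answer: 1

Derivation:
Numbers: [30, 35, 10], gcd = 5
Change: index 0, 30 -> 84
gcd of the OTHER numbers (without index 0): gcd([35, 10]) = 5
New gcd = gcd(g_others, new_val) = gcd(5, 84) = 1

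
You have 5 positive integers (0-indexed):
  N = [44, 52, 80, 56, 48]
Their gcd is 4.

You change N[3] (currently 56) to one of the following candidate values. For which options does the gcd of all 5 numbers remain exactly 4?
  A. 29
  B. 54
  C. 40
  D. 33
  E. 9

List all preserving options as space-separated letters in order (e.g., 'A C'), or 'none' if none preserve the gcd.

Old gcd = 4; gcd of others (without N[3]) = 4
New gcd for candidate v: gcd(4, v). Preserves old gcd iff gcd(4, v) = 4.
  Option A: v=29, gcd(4,29)=1 -> changes
  Option B: v=54, gcd(4,54)=2 -> changes
  Option C: v=40, gcd(4,40)=4 -> preserves
  Option D: v=33, gcd(4,33)=1 -> changes
  Option E: v=9, gcd(4,9)=1 -> changes

Answer: C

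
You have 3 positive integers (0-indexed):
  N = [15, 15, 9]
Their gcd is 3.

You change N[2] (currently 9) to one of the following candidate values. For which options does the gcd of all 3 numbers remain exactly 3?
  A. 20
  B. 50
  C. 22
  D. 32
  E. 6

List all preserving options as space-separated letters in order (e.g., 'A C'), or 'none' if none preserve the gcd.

Old gcd = 3; gcd of others (without N[2]) = 15
New gcd for candidate v: gcd(15, v). Preserves old gcd iff gcd(15, v) = 3.
  Option A: v=20, gcd(15,20)=5 -> changes
  Option B: v=50, gcd(15,50)=5 -> changes
  Option C: v=22, gcd(15,22)=1 -> changes
  Option D: v=32, gcd(15,32)=1 -> changes
  Option E: v=6, gcd(15,6)=3 -> preserves

Answer: E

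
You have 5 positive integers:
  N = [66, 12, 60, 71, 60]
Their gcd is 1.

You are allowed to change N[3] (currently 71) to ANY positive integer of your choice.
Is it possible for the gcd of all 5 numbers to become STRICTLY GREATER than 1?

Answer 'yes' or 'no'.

Answer: yes

Derivation:
Current gcd = 1
gcd of all OTHER numbers (without N[3]=71): gcd([66, 12, 60, 60]) = 6
The new gcd after any change is gcd(6, new_value).
This can be at most 6.
Since 6 > old gcd 1, the gcd CAN increase (e.g., set N[3] = 6).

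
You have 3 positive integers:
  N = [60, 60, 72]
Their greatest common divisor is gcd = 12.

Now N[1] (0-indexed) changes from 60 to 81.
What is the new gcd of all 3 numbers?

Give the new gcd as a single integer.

Answer: 3

Derivation:
Numbers: [60, 60, 72], gcd = 12
Change: index 1, 60 -> 81
gcd of the OTHER numbers (without index 1): gcd([60, 72]) = 12
New gcd = gcd(g_others, new_val) = gcd(12, 81) = 3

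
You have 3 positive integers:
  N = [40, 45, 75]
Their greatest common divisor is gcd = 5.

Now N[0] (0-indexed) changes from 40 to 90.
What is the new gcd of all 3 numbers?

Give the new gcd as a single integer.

Answer: 15

Derivation:
Numbers: [40, 45, 75], gcd = 5
Change: index 0, 40 -> 90
gcd of the OTHER numbers (without index 0): gcd([45, 75]) = 15
New gcd = gcd(g_others, new_val) = gcd(15, 90) = 15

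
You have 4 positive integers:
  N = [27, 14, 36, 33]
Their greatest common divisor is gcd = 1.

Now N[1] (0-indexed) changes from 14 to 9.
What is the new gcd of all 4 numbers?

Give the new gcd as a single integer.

Numbers: [27, 14, 36, 33], gcd = 1
Change: index 1, 14 -> 9
gcd of the OTHER numbers (without index 1): gcd([27, 36, 33]) = 3
New gcd = gcd(g_others, new_val) = gcd(3, 9) = 3

Answer: 3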